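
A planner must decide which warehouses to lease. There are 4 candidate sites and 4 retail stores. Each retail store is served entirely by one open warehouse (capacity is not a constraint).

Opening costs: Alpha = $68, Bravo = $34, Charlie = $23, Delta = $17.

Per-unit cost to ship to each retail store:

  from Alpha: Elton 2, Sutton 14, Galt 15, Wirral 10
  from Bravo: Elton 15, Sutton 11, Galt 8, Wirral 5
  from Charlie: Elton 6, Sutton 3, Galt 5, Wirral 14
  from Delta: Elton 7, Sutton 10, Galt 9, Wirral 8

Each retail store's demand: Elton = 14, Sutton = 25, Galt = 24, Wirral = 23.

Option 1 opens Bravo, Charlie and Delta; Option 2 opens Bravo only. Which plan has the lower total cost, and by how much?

Option 1 is cheaper by 358.

Option 1: {Bravo, Charlie, Delta}: Elton→Charlie 6·14=84, Sutton→Charlie 3·25=75, Galt→Charlie 5·24=120, Wirral→Bravo 5·23=115. Service 394; fixed 74; total 468.
Option 2: {Bravo}: Elton→Bravo 15·14=210, Sutton→Bravo 11·25=275, Galt→Bravo 8·24=192, Wirral→Bravo 5·23=115. Service 792; fixed 34; total 826.
Difference: |468 − 826| = 358.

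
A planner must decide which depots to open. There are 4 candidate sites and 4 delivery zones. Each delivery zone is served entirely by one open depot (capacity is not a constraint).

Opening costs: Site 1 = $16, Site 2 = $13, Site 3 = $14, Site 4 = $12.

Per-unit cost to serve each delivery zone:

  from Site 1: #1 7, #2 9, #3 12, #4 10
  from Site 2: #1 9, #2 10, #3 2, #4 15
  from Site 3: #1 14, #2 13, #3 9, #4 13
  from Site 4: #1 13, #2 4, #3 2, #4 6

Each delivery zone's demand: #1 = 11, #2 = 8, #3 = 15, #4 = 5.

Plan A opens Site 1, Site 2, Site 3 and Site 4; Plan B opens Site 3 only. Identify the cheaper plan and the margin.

Plan A: {Site 1, Site 2, Site 3, Site 4}: #1→Site 1 7·11=77, #2→Site 4 4·8=32, #3→Site 2 2·15=30, #4→Site 4 6·5=30. Service 169; fixed 55; total 224.
Plan B: {Site 3}: #1→Site 3 14·11=154, #2→Site 3 13·8=104, #3→Site 3 9·15=135, #4→Site 3 13·5=65. Service 458; fixed 14; total 472.
Difference: |224 − 472| = 248.

Plan A is cheaper by 248.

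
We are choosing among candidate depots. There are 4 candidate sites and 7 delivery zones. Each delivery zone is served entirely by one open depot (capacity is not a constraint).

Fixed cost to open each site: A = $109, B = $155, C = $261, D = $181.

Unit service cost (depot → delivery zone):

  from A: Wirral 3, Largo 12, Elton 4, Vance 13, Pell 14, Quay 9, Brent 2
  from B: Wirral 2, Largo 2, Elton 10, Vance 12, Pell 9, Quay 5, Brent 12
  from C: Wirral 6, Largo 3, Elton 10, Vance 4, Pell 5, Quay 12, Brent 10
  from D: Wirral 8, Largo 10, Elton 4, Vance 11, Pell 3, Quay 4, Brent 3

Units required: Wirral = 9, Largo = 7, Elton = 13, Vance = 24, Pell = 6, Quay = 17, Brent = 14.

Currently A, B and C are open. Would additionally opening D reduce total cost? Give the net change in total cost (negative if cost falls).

No — net change +152 (cost rises by 152).

Current service cost with {A, B, C}: 323.
Adding D: each delivery zone re-picks its cheapest; new service cost 294, saving 29.
Extra fixed cost: 181. Net change = 181 − 29 = 152.
(Totals: 848 → 1000.)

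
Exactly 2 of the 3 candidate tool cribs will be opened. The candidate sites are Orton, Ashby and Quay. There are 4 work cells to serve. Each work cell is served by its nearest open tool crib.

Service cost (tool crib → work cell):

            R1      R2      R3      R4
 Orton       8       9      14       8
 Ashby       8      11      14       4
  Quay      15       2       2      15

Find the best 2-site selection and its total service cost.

With exactly 2 open, each work cell uses its cheapest among the chosen.
{Ashby, Quay}: R1→Ashby 8, R2→Quay 2, R3→Quay 2, R4→Ashby 4. Service cost 16.
{Orton, Quay}: service cost 20
{Orton, Ashby}: service cost 35
Among all 3 size-2 choices, {Ashby, Quay} is lowest.

Choose Ashby and Quay; total service cost 16.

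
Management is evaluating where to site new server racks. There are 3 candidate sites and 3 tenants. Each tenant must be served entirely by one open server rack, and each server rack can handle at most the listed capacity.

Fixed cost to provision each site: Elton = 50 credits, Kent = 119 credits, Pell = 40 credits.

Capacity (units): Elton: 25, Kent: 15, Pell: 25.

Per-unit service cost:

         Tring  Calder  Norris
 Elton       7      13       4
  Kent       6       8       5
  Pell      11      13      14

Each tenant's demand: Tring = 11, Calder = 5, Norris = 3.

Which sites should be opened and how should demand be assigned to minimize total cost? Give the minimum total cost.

Open {Elton}: Tring→Elton 7·11=77, Calder→Elton 13·5=65, Norris→Elton 4·3=12.
Loads: Elton carries 19/25. Service 154; fixed 50; total 204.
Next best feasible plan costs 244.

Minimum total cost: 204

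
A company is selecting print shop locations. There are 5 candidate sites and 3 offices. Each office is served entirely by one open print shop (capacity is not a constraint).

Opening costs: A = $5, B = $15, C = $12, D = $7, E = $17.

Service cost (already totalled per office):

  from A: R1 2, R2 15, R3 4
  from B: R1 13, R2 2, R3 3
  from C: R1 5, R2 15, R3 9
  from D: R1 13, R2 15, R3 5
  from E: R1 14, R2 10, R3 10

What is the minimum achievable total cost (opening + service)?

Minimum total cost: 26

For any fixed open set, each office goes to its cheapest open site; total = fixed + service.
{A}: R1→A 2, R2→A 15, R3→A 4. Service 21; fixed 5; total 26.
{A, B}: R1→A 2, R2→B 2, R3→B 3. Service 7; fixed 20; total 27.
{A, D}: service 21 + fixed 12 = 33
{A, B, C, D, E}: R1→A 2, R2→B 2, R3→B 3. Service 7; fixed 56; total 63.
No other subset beats 26.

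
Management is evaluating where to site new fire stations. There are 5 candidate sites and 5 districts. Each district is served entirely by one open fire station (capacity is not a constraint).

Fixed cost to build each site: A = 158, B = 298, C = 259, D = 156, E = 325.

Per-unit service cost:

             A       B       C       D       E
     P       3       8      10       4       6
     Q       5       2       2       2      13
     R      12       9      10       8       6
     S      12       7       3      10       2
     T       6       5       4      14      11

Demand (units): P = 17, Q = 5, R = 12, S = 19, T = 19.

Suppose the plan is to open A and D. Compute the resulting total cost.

Total cost: 775

Each district is assigned to its cheapest site among the open ones.
{A, D}: P→A 3·17=51, Q→D 2·5=10, R→D 8·12=96, S→D 10·19=190, T→A 6·19=114. Service 461; fixed 314; total 775.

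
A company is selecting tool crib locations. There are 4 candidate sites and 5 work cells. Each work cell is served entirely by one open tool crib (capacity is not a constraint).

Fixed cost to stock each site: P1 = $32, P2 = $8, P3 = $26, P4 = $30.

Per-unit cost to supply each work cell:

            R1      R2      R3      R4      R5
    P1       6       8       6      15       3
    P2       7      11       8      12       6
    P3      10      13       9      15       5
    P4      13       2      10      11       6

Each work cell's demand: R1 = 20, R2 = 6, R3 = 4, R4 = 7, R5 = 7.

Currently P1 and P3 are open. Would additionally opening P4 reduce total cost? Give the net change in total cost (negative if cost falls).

Current service cost with {P1, P3}: 318.
Adding P4: each work cell re-picks its cheapest; new service cost 254, saving 64.
Extra fixed cost: 30. Net change = 30 − 64 = -34.
(Totals: 376 → 342.)

Yes — net change −34 (cost falls by 34).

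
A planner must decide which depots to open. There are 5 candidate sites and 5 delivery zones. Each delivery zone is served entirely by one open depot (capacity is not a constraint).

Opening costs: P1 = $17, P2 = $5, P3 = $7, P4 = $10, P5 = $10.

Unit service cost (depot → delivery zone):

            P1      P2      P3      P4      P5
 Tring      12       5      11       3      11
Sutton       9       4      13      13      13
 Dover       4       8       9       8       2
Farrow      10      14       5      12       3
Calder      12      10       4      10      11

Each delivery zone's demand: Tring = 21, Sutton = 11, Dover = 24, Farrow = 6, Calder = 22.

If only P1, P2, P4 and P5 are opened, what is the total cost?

Total cost: 435

Each delivery zone is assigned to its cheapest site among the open ones.
{P1, P2, P4, P5}: Tring→P4 3·21=63, Sutton→P2 4·11=44, Dover→P5 2·24=48, Farrow→P5 3·6=18, Calder→P2 10·22=220. Service 393; fixed 42; total 435.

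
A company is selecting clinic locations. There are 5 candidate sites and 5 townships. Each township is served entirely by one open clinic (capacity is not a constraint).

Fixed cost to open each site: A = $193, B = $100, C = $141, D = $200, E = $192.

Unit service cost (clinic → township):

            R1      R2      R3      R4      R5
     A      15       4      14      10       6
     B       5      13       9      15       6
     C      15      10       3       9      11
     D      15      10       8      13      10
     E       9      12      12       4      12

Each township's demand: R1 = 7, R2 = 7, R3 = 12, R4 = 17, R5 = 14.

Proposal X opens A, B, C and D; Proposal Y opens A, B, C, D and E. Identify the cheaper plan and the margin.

Proposal X: {A, B, C, D}: R1→B 5·7=35, R2→A 4·7=28, R3→C 3·12=36, R4→C 9·17=153, R5→A 6·14=84. Service 336; fixed 634; total 970.
Proposal Y: {A, B, C, D, E}: R1→B 5·7=35, R2→A 4·7=28, R3→C 3·12=36, R4→E 4·17=68, R5→A 6·14=84. Service 251; fixed 826; total 1077.
Difference: |970 − 1077| = 107.

Proposal X is cheaper by 107.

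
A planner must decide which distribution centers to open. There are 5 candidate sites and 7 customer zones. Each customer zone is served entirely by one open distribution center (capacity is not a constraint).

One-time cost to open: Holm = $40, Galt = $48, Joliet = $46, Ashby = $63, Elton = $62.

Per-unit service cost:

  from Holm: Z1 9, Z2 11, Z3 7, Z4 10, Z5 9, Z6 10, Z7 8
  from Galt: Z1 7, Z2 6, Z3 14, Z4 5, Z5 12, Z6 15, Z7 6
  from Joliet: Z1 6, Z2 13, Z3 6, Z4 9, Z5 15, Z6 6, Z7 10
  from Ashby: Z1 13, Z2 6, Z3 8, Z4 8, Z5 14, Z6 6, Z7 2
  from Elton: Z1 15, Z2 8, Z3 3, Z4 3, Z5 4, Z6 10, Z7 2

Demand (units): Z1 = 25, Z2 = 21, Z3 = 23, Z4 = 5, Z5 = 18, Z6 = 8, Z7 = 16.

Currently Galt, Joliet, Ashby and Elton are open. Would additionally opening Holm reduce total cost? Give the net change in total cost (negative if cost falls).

No — net change +40 (cost rises by 40).

Current service cost with {Galt, Joliet, Ashby, Elton}: 512.
Adding Holm: each customer zone re-picks its cheapest; new service cost 512, saving 0.
Extra fixed cost: 40. Net change = 40 − 0 = 40.
(Totals: 731 → 771.)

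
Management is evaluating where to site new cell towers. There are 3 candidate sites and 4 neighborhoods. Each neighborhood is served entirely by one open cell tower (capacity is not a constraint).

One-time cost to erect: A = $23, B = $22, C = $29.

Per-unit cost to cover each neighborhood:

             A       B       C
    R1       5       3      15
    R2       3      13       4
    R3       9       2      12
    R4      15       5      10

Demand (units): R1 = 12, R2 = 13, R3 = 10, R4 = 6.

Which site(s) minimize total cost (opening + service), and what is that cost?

For any fixed open set, each neighborhood goes to its cheapest open site; total = fixed + service.
{A, B}: R1→B 3·12=36, R2→A 3·13=39, R3→B 2·10=20, R4→B 5·6=30. Service 125; fixed 45; total 170.
{B, C}: R1→B 3·12=36, R2→C 4·13=52, R3→B 2·10=20, R4→B 5·6=30. Service 138; fixed 51; total 189.
{A, B, C}: service 125 + fixed 74 = 199
{B}: service 255 + fixed 22 = 277
No other subset beats 170.

Open A and B; minimum total cost 170.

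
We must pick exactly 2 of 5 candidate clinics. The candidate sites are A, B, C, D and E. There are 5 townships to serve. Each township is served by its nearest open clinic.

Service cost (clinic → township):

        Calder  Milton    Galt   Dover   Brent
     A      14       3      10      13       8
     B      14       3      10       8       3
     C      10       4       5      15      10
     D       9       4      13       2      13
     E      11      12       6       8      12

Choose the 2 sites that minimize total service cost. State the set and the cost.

Choose B and D; total service cost 27.

With exactly 2 open, each township uses its cheapest among the chosen.
{B, D}: Calder→D 9, Milton→B 3, Galt→B 10, Dover→D 2, Brent→B 3. Service cost 27.
{B, C}: service cost 29
{C, D}: service cost 30
Among all 10 size-2 choices, {B, D} is lowest.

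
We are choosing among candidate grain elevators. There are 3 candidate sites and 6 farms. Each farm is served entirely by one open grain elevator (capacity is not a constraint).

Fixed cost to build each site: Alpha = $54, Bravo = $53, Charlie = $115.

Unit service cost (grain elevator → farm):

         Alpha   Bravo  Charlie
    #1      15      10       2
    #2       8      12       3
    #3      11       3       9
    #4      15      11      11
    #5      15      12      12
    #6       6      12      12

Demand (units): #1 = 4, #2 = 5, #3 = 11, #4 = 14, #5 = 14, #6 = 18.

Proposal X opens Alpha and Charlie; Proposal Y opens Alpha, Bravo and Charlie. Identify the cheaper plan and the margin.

Proposal X: {Alpha, Charlie}: #1→Charlie 2·4=8, #2→Charlie 3·5=15, #3→Charlie 9·11=99, #4→Charlie 11·14=154, #5→Charlie 12·14=168, #6→Alpha 6·18=108. Service 552; fixed 169; total 721.
Proposal Y: {Alpha, Bravo, Charlie}: #1→Charlie 2·4=8, #2→Charlie 3·5=15, #3→Bravo 3·11=33, #4→Bravo 11·14=154, #5→Bravo 12·14=168, #6→Alpha 6·18=108. Service 486; fixed 222; total 708.
Difference: |721 − 708| = 13.

Proposal Y is cheaper by 13.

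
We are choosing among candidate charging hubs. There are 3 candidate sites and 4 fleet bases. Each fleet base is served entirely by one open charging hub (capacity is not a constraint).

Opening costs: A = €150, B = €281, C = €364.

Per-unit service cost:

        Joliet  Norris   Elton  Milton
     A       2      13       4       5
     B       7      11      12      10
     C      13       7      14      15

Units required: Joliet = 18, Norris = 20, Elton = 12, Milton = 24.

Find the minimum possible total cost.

For any fixed open set, each fleet base goes to its cheapest open site; total = fixed + service.
{A}: Joliet→A 2·18=36, Norris→A 13·20=260, Elton→A 4·12=48, Milton→A 5·24=120. Service 464; fixed 150; total 614.
{A, B}: service 424 + fixed 431 = 855
{A, C}: service 344 + fixed 514 = 858
{A, B, C}: service 344 + fixed 795 = 1139
No other subset beats 614.

Minimum total cost: 614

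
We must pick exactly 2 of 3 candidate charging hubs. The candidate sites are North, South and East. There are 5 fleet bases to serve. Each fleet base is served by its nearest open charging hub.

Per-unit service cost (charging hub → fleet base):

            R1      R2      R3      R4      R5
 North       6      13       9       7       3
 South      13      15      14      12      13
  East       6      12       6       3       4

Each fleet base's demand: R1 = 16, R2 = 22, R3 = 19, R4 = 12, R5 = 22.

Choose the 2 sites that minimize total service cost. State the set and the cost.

Choose North and East; total service cost 576.

With exactly 2 open, each fleet base uses its cheapest among the chosen.
{North, East}: R1→North 6·16=96, R2→East 12·22=264, R3→East 6·19=114, R4→East 3·12=36, R5→North 3·22=66. Service cost 576.
{South, East}: service cost 598
{North, South}: service cost 703
Among all 3 size-2 choices, {North, East} is lowest.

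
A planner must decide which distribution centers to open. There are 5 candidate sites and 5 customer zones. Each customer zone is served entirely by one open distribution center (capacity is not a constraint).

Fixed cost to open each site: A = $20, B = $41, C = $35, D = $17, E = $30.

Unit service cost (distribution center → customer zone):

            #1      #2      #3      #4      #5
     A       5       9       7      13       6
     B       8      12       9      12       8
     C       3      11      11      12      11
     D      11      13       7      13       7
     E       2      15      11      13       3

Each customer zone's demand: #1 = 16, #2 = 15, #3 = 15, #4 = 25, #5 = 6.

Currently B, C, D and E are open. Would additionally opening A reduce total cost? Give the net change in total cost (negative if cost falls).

Current service cost with {B, C, D, E}: 620.
Adding A: each customer zone re-picks its cheapest; new service cost 590, saving 30.
Extra fixed cost: 20. Net change = 20 − 30 = -10.
(Totals: 743 → 733.)

Yes — net change −10 (cost falls by 10).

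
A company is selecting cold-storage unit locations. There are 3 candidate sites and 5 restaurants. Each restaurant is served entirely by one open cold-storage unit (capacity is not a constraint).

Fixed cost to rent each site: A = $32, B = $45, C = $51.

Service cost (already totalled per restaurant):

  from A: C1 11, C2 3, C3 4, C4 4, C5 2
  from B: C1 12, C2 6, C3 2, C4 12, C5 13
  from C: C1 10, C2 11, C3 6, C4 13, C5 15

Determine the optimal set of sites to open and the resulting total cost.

For any fixed open set, each restaurant goes to its cheapest open site; total = fixed + service.
{A}: C1→A 11, C2→A 3, C3→A 4, C4→A 4, C5→A 2. Service 24; fixed 32; total 56.
{B}: C1→B 12, C2→B 6, C3→B 2, C4→B 12, C5→B 13. Service 45; fixed 45; total 90.
{A, B}: C1→A 11, C2→A 3, C3→B 2, C4→A 4, C5→A 2. Service 22; fixed 77; total 99.
{A, B, C}: C1→C 10, C2→A 3, C3→B 2, C4→A 4, C5→A 2. Service 21; fixed 128; total 149.
(All 7 nonempty subsets were checked; A only is lowest.)

Open A only; minimum total cost 56.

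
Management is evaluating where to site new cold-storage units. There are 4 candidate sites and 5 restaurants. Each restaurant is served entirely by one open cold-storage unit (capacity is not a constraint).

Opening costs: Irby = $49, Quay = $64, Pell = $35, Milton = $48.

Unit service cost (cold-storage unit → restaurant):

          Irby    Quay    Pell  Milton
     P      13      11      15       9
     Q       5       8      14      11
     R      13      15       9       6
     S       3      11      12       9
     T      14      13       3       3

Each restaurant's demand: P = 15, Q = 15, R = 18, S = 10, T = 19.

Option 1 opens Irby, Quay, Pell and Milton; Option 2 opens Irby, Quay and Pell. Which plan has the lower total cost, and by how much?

Option 1 is cheaper by 36.

Option 1: {Irby, Quay, Pell, Milton}: P→Milton 9·15=135, Q→Irby 5·15=75, R→Milton 6·18=108, S→Irby 3·10=30, T→Pell 3·19=57. Service 405; fixed 196; total 601.
Option 2: {Irby, Quay, Pell}: P→Quay 11·15=165, Q→Irby 5·15=75, R→Pell 9·18=162, S→Irby 3·10=30, T→Pell 3·19=57. Service 489; fixed 148; total 637.
Difference: |601 − 637| = 36.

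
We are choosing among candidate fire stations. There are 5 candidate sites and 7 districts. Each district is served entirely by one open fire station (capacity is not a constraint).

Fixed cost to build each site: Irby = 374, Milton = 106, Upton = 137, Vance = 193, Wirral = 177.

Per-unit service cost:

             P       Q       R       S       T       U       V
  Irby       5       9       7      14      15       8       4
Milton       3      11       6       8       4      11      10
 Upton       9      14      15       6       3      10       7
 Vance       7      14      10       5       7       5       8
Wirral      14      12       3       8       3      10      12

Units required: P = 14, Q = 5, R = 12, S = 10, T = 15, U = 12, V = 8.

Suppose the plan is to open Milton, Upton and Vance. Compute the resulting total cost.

Each district is assigned to its cheapest site among the open ones.
{Milton, Upton, Vance}: P→Milton 3·14=42, Q→Milton 11·5=55, R→Milton 6·12=72, S→Vance 5·10=50, T→Upton 3·15=45, U→Vance 5·12=60, V→Upton 7·8=56. Service 380; fixed 436; total 816.

Total cost: 816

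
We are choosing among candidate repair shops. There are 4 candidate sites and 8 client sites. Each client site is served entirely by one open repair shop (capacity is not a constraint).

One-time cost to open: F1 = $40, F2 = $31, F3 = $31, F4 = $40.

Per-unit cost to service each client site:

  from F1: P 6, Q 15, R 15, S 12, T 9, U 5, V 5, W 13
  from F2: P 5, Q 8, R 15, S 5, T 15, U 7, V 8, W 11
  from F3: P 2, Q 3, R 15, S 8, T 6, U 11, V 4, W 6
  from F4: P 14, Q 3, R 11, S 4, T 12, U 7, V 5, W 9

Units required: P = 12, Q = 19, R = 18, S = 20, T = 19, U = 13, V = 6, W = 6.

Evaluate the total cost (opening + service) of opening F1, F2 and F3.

Each client site is assigned to its cheapest site among the open ones.
{F1, F2, F3}: P→F3 2·12=24, Q→F3 3·19=57, R→F1 15·18=270, S→F2 5·20=100, T→F3 6·19=114, U→F1 5·13=65, V→F3 4·6=24, W→F3 6·6=36. Service 690; fixed 102; total 792.

Total cost: 792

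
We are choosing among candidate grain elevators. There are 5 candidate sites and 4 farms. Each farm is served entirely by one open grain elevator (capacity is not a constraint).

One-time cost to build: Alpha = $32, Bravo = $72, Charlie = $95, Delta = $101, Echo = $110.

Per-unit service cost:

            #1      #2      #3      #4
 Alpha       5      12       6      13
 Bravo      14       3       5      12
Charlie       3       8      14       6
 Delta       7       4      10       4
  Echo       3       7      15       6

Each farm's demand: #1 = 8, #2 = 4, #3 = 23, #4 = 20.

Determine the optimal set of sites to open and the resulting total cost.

Open Alpha and Delta; minimum total cost 407.

For any fixed open set, each farm goes to its cheapest open site; total = fixed + service.
{Alpha, Delta}: #1→Alpha 5·8=40, #2→Delta 4·4=16, #3→Alpha 6·23=138, #4→Delta 4·20=80. Service 274; fixed 133; total 407.
{Bravo, Delta}: #1→Delta 7·8=56, #2→Bravo 3·4=12, #3→Bravo 5·23=115, #4→Delta 4·20=80. Service 263; fixed 173; total 436.
{Bravo, Charlie}: service 271 + fixed 167 = 438
{Alpha, Bravo, Charlie, Delta, Echo}: service 231 + fixed 410 = 641
No other subset beats 407.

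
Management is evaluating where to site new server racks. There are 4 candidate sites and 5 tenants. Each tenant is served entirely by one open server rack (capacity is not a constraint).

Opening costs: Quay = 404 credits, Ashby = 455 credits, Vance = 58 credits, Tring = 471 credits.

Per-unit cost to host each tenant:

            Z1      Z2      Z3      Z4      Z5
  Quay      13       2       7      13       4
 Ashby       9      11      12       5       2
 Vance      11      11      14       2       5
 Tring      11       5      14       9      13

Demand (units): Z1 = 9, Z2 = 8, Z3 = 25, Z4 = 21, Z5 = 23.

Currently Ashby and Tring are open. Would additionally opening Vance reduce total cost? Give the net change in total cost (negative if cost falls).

Yes — net change −5 (cost falls by 5).

Current service cost with {Ashby, Tring}: 572.
Adding Vance: each tenant re-picks its cheapest; new service cost 509, saving 63.
Extra fixed cost: 58. Net change = 58 − 63 = -5.
(Totals: 1498 → 1493.)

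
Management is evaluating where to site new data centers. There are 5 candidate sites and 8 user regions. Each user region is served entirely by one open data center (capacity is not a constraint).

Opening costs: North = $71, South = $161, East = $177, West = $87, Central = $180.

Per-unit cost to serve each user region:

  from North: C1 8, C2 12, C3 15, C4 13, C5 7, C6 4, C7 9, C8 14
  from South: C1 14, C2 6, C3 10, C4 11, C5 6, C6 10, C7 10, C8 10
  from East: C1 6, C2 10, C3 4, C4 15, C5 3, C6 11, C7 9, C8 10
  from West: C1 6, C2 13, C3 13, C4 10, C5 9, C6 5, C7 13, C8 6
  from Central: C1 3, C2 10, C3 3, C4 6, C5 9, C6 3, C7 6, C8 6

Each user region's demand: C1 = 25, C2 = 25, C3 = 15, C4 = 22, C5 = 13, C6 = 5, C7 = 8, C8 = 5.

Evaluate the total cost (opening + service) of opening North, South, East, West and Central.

Each user region is assigned to its cheapest site among the open ones.
{North, South, East, West, Central}: C1→Central 3·25=75, C2→South 6·25=150, C3→Central 3·15=45, C4→Central 6·22=132, C5→East 3·13=39, C6→Central 3·5=15, C7→Central 6·8=48, C8→West 6·5=30. Service 534; fixed 676; total 1210.

Total cost: 1210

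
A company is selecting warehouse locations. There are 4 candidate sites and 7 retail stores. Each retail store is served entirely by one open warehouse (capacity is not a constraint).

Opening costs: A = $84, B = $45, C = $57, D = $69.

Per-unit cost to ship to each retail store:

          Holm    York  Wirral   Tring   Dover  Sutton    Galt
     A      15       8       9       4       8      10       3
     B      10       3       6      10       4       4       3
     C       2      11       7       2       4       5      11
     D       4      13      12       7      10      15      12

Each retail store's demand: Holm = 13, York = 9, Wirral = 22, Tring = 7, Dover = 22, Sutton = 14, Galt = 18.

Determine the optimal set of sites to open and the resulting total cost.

Open B and C; minimum total cost 499.

For any fixed open set, each retail store goes to its cheapest open site; total = fixed + service.
{B, C}: Holm→C 2·13=26, York→B 3·9=27, Wirral→B 6·22=132, Tring→C 2·7=14, Dover→B 4·22=88, Sutton→B 4·14=56, Galt→B 3·18=54. Service 397; fixed 102; total 499.
{B, C, D}: service 397 + fixed 171 = 568
{B, D}: service 458 + fixed 114 = 572
{A, B, C, D}: Holm→C 2·13=26, York→B 3·9=27, Wirral→B 6·22=132, Tring→C 2·7=14, Dover→B 4·22=88, Sutton→B 4·14=56, Galt→A 3·18=54. Service 397; fixed 255; total 652.
No other subset beats 499.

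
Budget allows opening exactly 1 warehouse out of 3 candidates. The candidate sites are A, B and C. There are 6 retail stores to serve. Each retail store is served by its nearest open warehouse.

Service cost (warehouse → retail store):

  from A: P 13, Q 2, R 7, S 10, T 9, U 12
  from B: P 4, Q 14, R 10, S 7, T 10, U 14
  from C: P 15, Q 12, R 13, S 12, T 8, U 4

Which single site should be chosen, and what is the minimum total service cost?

With exactly 1 open, each retail store uses its cheapest among the chosen.
{A}: P→A 13, Q→A 2, R→A 7, S→A 10, T→A 9, U→A 12. Service cost 53.
{B}: service cost 59
{C}: service cost 64
Among all 3 size-1 choices, {A} is lowest.

Choose A only; total service cost 53.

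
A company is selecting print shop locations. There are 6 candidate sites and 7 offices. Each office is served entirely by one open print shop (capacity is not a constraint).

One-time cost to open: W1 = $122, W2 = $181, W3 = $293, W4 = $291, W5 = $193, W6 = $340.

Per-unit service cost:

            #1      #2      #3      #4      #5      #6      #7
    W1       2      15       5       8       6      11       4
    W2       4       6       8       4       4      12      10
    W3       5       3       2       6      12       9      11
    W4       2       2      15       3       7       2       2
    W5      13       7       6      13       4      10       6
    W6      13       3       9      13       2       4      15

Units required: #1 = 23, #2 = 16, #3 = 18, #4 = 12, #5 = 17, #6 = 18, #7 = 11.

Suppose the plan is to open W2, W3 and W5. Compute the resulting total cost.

Each office is assigned to its cheapest site among the open ones.
{W2, W3, W5}: #1→W2 4·23=92, #2→W3 3·16=48, #3→W3 2·18=36, #4→W2 4·12=48, #5→W2 4·17=68, #6→W3 9·18=162, #7→W5 6·11=66. Service 520; fixed 667; total 1187.

Total cost: 1187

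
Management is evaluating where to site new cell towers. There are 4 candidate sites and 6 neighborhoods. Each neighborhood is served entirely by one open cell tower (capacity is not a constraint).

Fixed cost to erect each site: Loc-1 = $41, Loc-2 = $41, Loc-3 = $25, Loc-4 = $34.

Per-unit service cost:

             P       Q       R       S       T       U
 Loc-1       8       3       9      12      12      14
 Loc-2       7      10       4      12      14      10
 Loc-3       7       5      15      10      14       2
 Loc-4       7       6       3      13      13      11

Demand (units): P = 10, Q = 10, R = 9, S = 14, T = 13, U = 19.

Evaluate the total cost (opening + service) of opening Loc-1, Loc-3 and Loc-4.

Total cost: 561

Each neighborhood is assigned to its cheapest site among the open ones.
{Loc-1, Loc-3, Loc-4}: P→Loc-3 7·10=70, Q→Loc-1 3·10=30, R→Loc-4 3·9=27, S→Loc-3 10·14=140, T→Loc-1 12·13=156, U→Loc-3 2·19=38. Service 461; fixed 100; total 561.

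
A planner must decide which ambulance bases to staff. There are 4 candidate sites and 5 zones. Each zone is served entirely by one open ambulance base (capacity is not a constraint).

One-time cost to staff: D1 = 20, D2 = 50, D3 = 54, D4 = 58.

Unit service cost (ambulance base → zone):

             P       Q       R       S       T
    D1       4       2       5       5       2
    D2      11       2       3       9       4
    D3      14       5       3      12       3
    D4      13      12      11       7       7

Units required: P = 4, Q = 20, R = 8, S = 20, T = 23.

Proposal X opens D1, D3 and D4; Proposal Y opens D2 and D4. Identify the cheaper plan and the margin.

Proposal X is cheaper by 90.

Proposal X: {D1, D3, D4}: P→D1 4·4=16, Q→D1 2·20=40, R→D3 3·8=24, S→D1 5·20=100, T→D1 2·23=46. Service 226; fixed 132; total 358.
Proposal Y: {D2, D4}: P→D2 11·4=44, Q→D2 2·20=40, R→D2 3·8=24, S→D4 7·20=140, T→D2 4·23=92. Service 340; fixed 108; total 448.
Difference: |358 − 448| = 90.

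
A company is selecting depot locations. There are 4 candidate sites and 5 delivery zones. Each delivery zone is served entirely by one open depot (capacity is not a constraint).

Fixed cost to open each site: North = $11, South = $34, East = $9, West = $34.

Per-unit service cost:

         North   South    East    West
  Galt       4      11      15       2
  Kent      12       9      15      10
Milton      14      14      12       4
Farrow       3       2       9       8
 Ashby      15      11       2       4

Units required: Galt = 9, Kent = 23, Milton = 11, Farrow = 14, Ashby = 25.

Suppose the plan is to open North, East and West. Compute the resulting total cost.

Total cost: 438

Each delivery zone is assigned to its cheapest site among the open ones.
{North, East, West}: Galt→West 2·9=18, Kent→West 10·23=230, Milton→West 4·11=44, Farrow→North 3·14=42, Ashby→East 2·25=50. Service 384; fixed 54; total 438.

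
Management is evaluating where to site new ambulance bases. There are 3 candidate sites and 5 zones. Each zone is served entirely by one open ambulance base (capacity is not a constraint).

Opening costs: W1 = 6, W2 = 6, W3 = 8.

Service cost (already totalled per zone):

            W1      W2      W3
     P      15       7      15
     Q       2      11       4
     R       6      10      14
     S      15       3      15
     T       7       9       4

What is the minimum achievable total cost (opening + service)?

For any fixed open set, each zone goes to its cheapest open site; total = fixed + service.
{W1, W2}: P→W2 7, Q→W1 2, R→W1 6, S→W2 3, T→W1 7. Service 25; fixed 12; total 37.
{W1, W2, W3}: P→W2 7, Q→W1 2, R→W1 6, S→W2 3, T→W3 4. Service 22; fixed 20; total 42.
{W2, W3}: P→W2 7, Q→W3 4, R→W2 10, S→W2 3, T→W3 4. Service 28; fixed 14; total 42.
{W1}: service 45 + fixed 6 = 51
No other subset beats 37.

Minimum total cost: 37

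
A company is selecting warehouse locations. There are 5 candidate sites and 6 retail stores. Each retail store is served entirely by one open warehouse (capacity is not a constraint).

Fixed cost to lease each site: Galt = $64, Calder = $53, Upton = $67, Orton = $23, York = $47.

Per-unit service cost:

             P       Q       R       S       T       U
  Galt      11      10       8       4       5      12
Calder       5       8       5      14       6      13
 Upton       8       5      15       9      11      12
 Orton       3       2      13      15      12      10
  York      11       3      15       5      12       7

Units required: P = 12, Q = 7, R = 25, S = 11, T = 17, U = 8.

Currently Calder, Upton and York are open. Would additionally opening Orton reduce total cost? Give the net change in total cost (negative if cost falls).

Yes — net change −8 (cost falls by 8).

Current service cost with {Calder, Upton, York}: 419.
Adding Orton: each retail store re-picks its cheapest; new service cost 388, saving 31.
Extra fixed cost: 23. Net change = 23 − 31 = -8.
(Totals: 586 → 578.)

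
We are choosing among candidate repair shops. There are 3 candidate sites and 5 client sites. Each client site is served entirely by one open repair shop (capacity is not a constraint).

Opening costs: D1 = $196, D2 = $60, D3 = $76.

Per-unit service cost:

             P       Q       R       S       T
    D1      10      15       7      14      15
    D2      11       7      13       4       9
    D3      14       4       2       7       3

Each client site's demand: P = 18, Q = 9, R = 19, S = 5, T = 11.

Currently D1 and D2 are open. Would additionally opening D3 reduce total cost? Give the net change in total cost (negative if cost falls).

Yes — net change −112 (cost falls by 112).

Current service cost with {D1, D2}: 495.
Adding D3: each client site re-picks its cheapest; new service cost 307, saving 188.
Extra fixed cost: 76. Net change = 76 − 188 = -112.
(Totals: 751 → 639.)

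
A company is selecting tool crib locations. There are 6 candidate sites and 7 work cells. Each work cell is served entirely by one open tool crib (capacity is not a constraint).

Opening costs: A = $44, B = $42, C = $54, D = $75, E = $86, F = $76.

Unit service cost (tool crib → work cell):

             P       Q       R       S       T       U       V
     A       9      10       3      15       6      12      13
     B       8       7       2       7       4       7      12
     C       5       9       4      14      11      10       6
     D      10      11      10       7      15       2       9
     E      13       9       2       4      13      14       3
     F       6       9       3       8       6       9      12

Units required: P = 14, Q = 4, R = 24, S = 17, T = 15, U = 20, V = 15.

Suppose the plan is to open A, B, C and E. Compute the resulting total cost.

Total cost: 685

Each work cell is assigned to its cheapest site among the open ones.
{A, B, C, E}: P→C 5·14=70, Q→B 7·4=28, R→B 2·24=48, S→E 4·17=68, T→B 4·15=60, U→B 7·20=140, V→E 3·15=45. Service 459; fixed 226; total 685.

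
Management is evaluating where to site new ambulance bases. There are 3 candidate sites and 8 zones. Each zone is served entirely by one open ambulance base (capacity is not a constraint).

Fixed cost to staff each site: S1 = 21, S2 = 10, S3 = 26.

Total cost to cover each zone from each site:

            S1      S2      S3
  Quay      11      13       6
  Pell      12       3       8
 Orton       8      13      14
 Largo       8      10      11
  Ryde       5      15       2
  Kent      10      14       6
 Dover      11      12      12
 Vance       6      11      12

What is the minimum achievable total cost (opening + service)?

For any fixed open set, each zone goes to its cheapest open site; total = fixed + service.
{S1}: Quay→S1 11, Pell→S1 12, Orton→S1 8, Largo→S1 8, Ryde→S1 5, Kent→S1 10, Dover→S1 11, Vance→S1 6. Service 71; fixed 21; total 92.
{S1, S2}: Quay→S1 11, Pell→S2 3, Orton→S1 8, Largo→S1 8, Ryde→S1 5, Kent→S1 10, Dover→S1 11, Vance→S1 6. Service 62; fixed 31; total 93.
{S3}: service 71 + fixed 26 = 97
{S1, S2, S3}: Quay→S3 6, Pell→S2 3, Orton→S1 8, Largo→S1 8, Ryde→S3 2, Kent→S3 6, Dover→S1 11, Vance→S1 6. Service 50; fixed 57; total 107.
No other subset beats 92.

Minimum total cost: 92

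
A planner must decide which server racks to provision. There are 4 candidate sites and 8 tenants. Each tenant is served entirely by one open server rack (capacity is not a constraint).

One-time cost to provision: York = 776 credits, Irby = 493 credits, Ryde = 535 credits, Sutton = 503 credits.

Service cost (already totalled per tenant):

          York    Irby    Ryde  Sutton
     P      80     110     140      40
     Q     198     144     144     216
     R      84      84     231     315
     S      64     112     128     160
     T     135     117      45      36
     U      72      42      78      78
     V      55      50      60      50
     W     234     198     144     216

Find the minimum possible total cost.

For any fixed open set, each tenant goes to its cheapest open site; total = fixed + service.
{Irby}: P→Irby 110, Q→Irby 144, R→Irby 84, S→Irby 112, T→Irby 117, U→Irby 42, V→Irby 50, W→Irby 198. Service 857; fixed 493; total 1350.
{Ryde}: service 970 + fixed 535 = 1505
{Sutton}: service 1111 + fixed 503 = 1614
{York, Irby, Ryde, Sutton}: service 604 + fixed 2307 = 2911
(All 15 nonempty subsets were checked; Irby only is lowest.)

Minimum total cost: 1350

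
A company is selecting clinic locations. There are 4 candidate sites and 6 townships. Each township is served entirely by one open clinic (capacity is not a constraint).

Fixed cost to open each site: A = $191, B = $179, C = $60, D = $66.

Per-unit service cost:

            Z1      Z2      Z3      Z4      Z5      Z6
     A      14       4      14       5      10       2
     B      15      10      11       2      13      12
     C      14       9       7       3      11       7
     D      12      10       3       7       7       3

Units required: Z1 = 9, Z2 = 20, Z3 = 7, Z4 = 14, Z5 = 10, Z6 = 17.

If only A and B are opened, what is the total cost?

Each township is assigned to its cheapest site among the open ones.
{A, B}: Z1→A 14·9=126, Z2→A 4·20=80, Z3→B 11·7=77, Z4→B 2·14=28, Z5→A 10·10=100, Z6→A 2·17=34. Service 445; fixed 370; total 815.

Total cost: 815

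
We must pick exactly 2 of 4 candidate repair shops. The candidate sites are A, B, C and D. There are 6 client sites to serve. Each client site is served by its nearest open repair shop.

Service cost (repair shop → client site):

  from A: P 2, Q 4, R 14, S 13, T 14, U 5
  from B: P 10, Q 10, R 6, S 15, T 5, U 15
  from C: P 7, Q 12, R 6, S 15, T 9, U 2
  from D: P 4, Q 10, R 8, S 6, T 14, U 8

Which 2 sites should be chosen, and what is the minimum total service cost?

With exactly 2 open, each client site uses its cheapest among the chosen.
{A, B}: P→A 2, Q→A 4, R→B 6, S→A 13, T→B 5, U→A 5. Service cost 35.
{A, C}: service cost 36
{C, D}: service cost 37
Among all 6 size-2 choices, {A, B} is lowest.

Choose A and B; total service cost 35.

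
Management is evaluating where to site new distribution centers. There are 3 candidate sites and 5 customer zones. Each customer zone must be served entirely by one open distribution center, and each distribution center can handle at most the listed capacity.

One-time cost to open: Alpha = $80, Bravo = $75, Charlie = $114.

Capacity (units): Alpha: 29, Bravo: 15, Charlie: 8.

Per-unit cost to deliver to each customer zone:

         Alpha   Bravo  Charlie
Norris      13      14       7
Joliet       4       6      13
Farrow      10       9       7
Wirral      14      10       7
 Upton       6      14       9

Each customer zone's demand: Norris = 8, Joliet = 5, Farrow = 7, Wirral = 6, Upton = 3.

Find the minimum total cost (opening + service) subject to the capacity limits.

Minimum total cost: 376

Open {Alpha}: Norris→Alpha 13·8=104, Joliet→Alpha 4·5=20, Farrow→Alpha 10·7=70, Wirral→Alpha 14·6=84, Upton→Alpha 6·3=18.
Loads: Alpha carries 29/29. Service 296; fixed 80; total 376.
Next best feasible plan costs 420.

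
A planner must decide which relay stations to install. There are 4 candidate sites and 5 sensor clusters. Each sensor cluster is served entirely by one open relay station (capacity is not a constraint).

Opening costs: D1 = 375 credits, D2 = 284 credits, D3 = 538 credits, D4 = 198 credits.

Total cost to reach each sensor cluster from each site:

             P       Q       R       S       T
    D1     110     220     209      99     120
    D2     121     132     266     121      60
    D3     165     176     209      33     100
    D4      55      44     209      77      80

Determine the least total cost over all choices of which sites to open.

For any fixed open set, each sensor cluster goes to its cheapest open site; total = fixed + service.
{D4}: P→D4 55, Q→D4 44, R→D4 209, S→D4 77, T→D4 80. Service 465; fixed 198; total 663.
{D2, D4}: service 445 + fixed 482 = 927
{D2}: P→D2 121, Q→D2 132, R→D2 266, S→D2 121, T→D2 60. Service 700; fixed 284; total 984.
{D1, D2, D3, D4}: P→D4 55, Q→D4 44, R→D1 209, S→D3 33, T→D2 60. Service 401; fixed 1395; total 1796.
No other subset beats 663.

Minimum total cost: 663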